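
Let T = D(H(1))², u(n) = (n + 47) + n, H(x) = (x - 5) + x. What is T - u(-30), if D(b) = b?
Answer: 22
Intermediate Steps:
H(x) = -5 + 2*x (H(x) = (-5 + x) + x = -5 + 2*x)
u(n) = 47 + 2*n (u(n) = (47 + n) + n = 47 + 2*n)
T = 9 (T = (-5 + 2*1)² = (-5 + 2)² = (-3)² = 9)
T - u(-30) = 9 - (47 + 2*(-30)) = 9 - (47 - 60) = 9 - 1*(-13) = 9 + 13 = 22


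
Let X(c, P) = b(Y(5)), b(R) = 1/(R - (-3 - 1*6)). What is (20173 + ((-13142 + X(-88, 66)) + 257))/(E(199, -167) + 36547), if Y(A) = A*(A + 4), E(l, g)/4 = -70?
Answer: 393553/1958418 ≈ 0.20095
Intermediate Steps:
E(l, g) = -280 (E(l, g) = 4*(-70) = -280)
Y(A) = A*(4 + A)
b(R) = 1/(9 + R) (b(R) = 1/(R - (-3 - 6)) = 1/(R - 1*(-9)) = 1/(R + 9) = 1/(9 + R))
X(c, P) = 1/54 (X(c, P) = 1/(9 + 5*(4 + 5)) = 1/(9 + 5*9) = 1/(9 + 45) = 1/54)
(20173 + ((-13142 + X(-88, 66)) + 257))/(E(199, -167) + 36547) = (20173 + ((-13142 + 1/54) + 257))/(-280 + 36547) = (20173 + (-709667/54 + 257))/36267 = (20173 - 695789/54)*(1/36267) = (393553/54)*(1/36267) = 393553/1958418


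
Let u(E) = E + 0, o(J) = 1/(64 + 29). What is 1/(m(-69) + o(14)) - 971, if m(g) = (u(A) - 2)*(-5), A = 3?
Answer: -450637/464 ≈ -971.20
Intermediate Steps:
o(J) = 1/93
u(E) = E
m(g) = -5 (m(g) = (3 - 2)*(-5) = 1*(-5) = -5)
1/(m(-69) + o(14)) - 971 = 1/(-5 + 1/93) - 971 = 1/(-464/93) - 971 = -93/464 - 971 = -450637/464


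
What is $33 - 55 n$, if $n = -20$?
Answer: $1133$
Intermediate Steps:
$33 - 55 n = 33 - -1100 = 33 + 1100 = 1133$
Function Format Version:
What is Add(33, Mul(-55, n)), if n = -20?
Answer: 1133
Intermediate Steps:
Add(33, Mul(-55, n)) = Add(33, Mul(-55, -20)) = Add(33, 1100) = 1133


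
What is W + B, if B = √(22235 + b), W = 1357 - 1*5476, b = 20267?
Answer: -4119 + √42502 ≈ -3912.8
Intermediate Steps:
W = -4119 (W = 1357 - 5476 = -4119)
B = √42502 (B = √(22235 + 20267) = √42502 ≈ 206.16)
W + B = -4119 + √42502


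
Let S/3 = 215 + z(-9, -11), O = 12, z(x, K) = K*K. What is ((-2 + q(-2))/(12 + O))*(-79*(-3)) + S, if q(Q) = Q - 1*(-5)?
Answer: 8143/8 ≈ 1017.9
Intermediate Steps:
z(x, K) = K**2
q(Q) = 5 + Q (q(Q) = Q + 5 = 5 + Q)
S = 1008 (S = 3*(215 + (-11)**2) = 3*(215 + 121) = 3*336 = 1008)
((-2 + q(-2))/(12 + O))*(-79*(-3)) + S = ((-2 + (5 - 2))/(12 + 12))*(-79*(-3)) + 1008 = ((-2 + 3)/24)*237 + 1008 = (1*(1/24))*237 + 1008 = (1/24)*237 + 1008 = 79/8 + 1008 = 8143/8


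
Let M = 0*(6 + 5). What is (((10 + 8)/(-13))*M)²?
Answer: 0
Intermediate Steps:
M = 0 (M = 0*11 = 0)
(((10 + 8)/(-13))*M)² = (((10 + 8)/(-13))*0)² = ((18*(-1/13))*0)² = (-18/13*0)² = 0² = 0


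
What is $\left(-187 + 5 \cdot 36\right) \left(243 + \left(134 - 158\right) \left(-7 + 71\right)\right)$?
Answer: $9051$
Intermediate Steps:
$\left(-187 + 5 \cdot 36\right) \left(243 + \left(134 - 158\right) \left(-7 + 71\right)\right) = \left(-187 + 180\right) \left(243 - 1536\right) = - 7 \left(243 - 1536\right) = \left(-7\right) \left(-1293\right) = 9051$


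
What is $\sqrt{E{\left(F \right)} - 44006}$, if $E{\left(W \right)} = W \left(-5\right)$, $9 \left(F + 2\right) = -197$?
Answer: $\frac{i \sqrt{394979}}{3} \approx 209.49 i$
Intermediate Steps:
$F = - \frac{215}{9}$ ($F = -2 + \frac{1}{9} \left(-197\right) = -2 - \frac{197}{9} = - \frac{215}{9} \approx -23.889$)
$E{\left(W \right)} = - 5 W$
$\sqrt{E{\left(F \right)} - 44006} = \sqrt{\left(-5\right) \left(- \frac{215}{9}\right) - 44006} = \sqrt{\frac{1075}{9} - 44006} = \sqrt{- \frac{394979}{9}} = \frac{i \sqrt{394979}}{3}$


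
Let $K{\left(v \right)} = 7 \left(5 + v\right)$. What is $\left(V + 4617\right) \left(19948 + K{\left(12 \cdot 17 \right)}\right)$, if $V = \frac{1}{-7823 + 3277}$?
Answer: $\frac{449392931091}{4546} \approx 9.8855 \cdot 10^{7}$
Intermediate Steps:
$K{\left(v \right)} = 35 + 7 v$
$V = - \frac{1}{4546}$ ($V = \frac{1}{-4546} = - \frac{1}{4546} \approx -0.00021997$)
$\left(V + 4617\right) \left(19948 + K{\left(12 \cdot 17 \right)}\right) = \left(- \frac{1}{4546} + 4617\right) \left(19948 + \left(35 + 7 \cdot 12 \cdot 17\right)\right) = \frac{20988881 \left(19948 + \left(35 + 7 \cdot 204\right)\right)}{4546} = \frac{20988881 \left(19948 + \left(35 + 1428\right)\right)}{4546} = \frac{20988881 \left(19948 + 1463\right)}{4546} = \frac{20988881}{4546} \cdot 21411 = \frac{449392931091}{4546}$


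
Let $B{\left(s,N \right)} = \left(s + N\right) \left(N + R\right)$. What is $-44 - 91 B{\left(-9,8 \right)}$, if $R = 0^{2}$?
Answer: $684$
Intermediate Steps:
$R = 0$
$B{\left(s,N \right)} = N \left(N + s\right)$ ($B{\left(s,N \right)} = \left(s + N\right) \left(N + 0\right) = \left(N + s\right) N = N \left(N + s\right)$)
$-44 - 91 B{\left(-9,8 \right)} = -44 - 91 \cdot 8 \left(8 - 9\right) = -44 - 91 \cdot 8 \left(-1\right) = -44 - -728 = -44 + 728 = 684$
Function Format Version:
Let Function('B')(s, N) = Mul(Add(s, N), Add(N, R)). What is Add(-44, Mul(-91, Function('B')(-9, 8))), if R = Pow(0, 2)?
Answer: 684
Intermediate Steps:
R = 0
Function('B')(s, N) = Mul(N, Add(N, s)) (Function('B')(s, N) = Mul(Add(s, N), Add(N, 0)) = Mul(Add(N, s), N) = Mul(N, Add(N, s)))
Add(-44, Mul(-91, Function('B')(-9, 8))) = Add(-44, Mul(-91, Mul(8, Add(8, -9)))) = Add(-44, Mul(-91, Mul(8, -1))) = Add(-44, Mul(-91, -8)) = Add(-44, 728) = 684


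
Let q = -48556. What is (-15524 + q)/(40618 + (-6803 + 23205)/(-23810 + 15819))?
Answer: -128015820/81140509 ≈ -1.5777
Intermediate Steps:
(-15524 + q)/(40618 + (-6803 + 23205)/(-23810 + 15819)) = (-15524 - 48556)/(40618 + (-6803 + 23205)/(-23810 + 15819)) = -64080/(40618 + 16402/(-7991)) = -64080/(40618 + 16402*(-1/7991)) = -64080/(40618 - 16402/7991) = -64080/324562036/7991 = -64080*7991/324562036 = -128015820/81140509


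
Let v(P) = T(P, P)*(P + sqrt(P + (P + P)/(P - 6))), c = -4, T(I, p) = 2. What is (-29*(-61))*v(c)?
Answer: -14152 + 14152*I*sqrt(5)/5 ≈ -14152.0 + 6329.0*I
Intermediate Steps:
v(P) = 2*P + 2*sqrt(P + 2*P/(-6 + P)) (v(P) = 2*(P + sqrt(P + (P + P)/(P - 6))) = 2*(P + sqrt(P + (2*P)/(-6 + P))) = 2*(P + sqrt(P + 2*P/(-6 + P))) = 2*P + 2*sqrt(P + 2*P/(-6 + P)))
(-29*(-61))*v(c) = (-29*(-61))*(2*(-4) + 2*sqrt(-4*(-4 - 4)/(-6 - 4))) = 1769*(-8 + 2*sqrt(-4*(-8)/(-10))) = 1769*(-8 + 2*sqrt(-4*(-1/10)*(-8))) = 1769*(-8 + 2*sqrt(-16/5)) = 1769*(-8 + 2*(4*I*sqrt(5)/5)) = 1769*(-8 + 8*I*sqrt(5)/5) = -14152 + 14152*I*sqrt(5)/5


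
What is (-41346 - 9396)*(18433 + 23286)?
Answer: -2116905498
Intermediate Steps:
(-41346 - 9396)*(18433 + 23286) = -50742*41719 = -2116905498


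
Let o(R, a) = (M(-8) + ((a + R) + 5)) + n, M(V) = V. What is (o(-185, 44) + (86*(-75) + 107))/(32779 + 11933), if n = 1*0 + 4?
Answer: -2161/14904 ≈ -0.14499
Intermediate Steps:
n = 4 (n = 0 + 4 = 4)
o(R, a) = 1 + R + a (o(R, a) = (-8 + ((a + R) + 5)) + 4 = (-8 + ((R + a) + 5)) + 4 = (-8 + (5 + R + a)) + 4 = (-3 + R + a) + 4 = 1 + R + a)
(o(-185, 44) + (86*(-75) + 107))/(32779 + 11933) = ((1 - 185 + 44) + (86*(-75) + 107))/(32779 + 11933) = (-140 + (-6450 + 107))/44712 = (-140 - 6343)*(1/44712) = -6483*1/44712 = -2161/14904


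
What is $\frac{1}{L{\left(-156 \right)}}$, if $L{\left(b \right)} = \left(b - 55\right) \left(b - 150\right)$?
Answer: $\frac{1}{64566} \approx 1.5488 \cdot 10^{-5}$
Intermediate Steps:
$L{\left(b \right)} = \left(-150 + b\right) \left(-55 + b\right)$ ($L{\left(b \right)} = \left(-55 + b\right) \left(-150 + b\right) = \left(-150 + b\right) \left(-55 + b\right)$)
$\frac{1}{L{\left(-156 \right)}} = \frac{1}{8250 + \left(-156\right)^{2} - -31980} = \frac{1}{8250 + 24336 + 31980} = \frac{1}{64566}$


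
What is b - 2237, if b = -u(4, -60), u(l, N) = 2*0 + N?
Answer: -2177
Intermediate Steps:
u(l, N) = N (u(l, N) = 0 + N = N)
b = 60 (b = -1*(-60) = 60)
b - 2237 = 60 - 2237 = -2177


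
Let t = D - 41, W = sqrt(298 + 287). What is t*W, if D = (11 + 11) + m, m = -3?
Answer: -66*sqrt(65) ≈ -532.11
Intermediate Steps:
D = 19 (D = (11 + 11) - 3 = 22 - 3 = 19)
W = 3*sqrt(65) (W = sqrt(585) = 3*sqrt(65) ≈ 24.187)
t = -22 (t = 19 - 41 = -22)
t*W = -66*sqrt(65)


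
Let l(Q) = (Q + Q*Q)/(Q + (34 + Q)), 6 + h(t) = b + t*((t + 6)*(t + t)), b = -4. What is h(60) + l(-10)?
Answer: 3326375/7 ≈ 4.7520e+5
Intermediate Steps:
h(t) = -10 + 2*t²*(6 + t) (h(t) = -6 + (-4 + t*((t + 6)*(t + t))) = -6 + (-4 + t*((6 + t)*(2*t))) = -6 + (-4 + t*(2*t*(6 + t))) = -6 + (-4 + 2*t²*(6 + t)) = -10 + 2*t²*(6 + t))
l(Q) = (Q + Q²)/(34 + 2*Q)
h(60) + l(-10) = (-10 + 2*60³ + 12*60²) + (½)*(-10)*(1 - 10)/(17 - 10) = (-10 + 2*216000 + 12*3600) + (½)*(-10)*(-9)/7 = (-10 + 432000 + 43200) + (½)*(-10)*(⅐)*(-9) = 475190 + 45/7 = 3326375/7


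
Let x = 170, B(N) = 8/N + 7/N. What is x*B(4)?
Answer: 1275/2 ≈ 637.50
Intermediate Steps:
B(N) = 15/N
x*B(4) = 170*(15/4) = 1275/2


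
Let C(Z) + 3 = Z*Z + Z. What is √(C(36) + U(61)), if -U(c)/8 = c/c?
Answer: √1321 ≈ 36.346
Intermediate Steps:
C(Z) = -3 + Z + Z² (C(Z) = -3 + (Z*Z + Z) = -3 + (Z² + Z) = -3 + (Z + Z²) = -3 + Z + Z²)
U(c) = -8 (U(c) = -8*c/c = -8*1 = -8)
√(C(36) + U(61)) = √((-3 + 36 + 36²) - 8) = √((-3 + 36 + 1296) - 8) = √(1329 - 8) = √1321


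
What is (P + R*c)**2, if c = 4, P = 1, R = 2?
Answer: 81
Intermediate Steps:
(P + R*c)**2 = (1 + 2*4)**2 = (1 + 8)**2 = 9**2 = 81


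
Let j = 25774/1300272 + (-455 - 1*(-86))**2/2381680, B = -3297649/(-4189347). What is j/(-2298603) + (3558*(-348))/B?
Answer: -8774803102137432324319279091/5578408141338752954640 ≈ -1.5730e+6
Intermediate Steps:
B = 3297649/4189347 (B = -3297649*(-1/4189347) = 3297649/4189347 ≈ 0.78715)
j = 56661539/735939120 (j = 25774*(1/1300272) + (-455 + 86)**2*(1/2381680) = 49/2472 + (-369)**2*(1/2381680) = 49/2472 + 136161*(1/2381680) = 49/2472 + 136161/2381680 = 56661539/735939120 ≈ 0.076992)
j/(-2298603) + (3558*(-348))/B = (56661539/735939120)/(-2298603) + (3558*(-348))/(3297649/4189347) = (56661539/735939120)*(-1/2298603) - 1238184*4189347/3297649 = -56661539/1691631869049360 - 5187182425848/3297649 = -8774803102137432324319279091/5578408141338752954640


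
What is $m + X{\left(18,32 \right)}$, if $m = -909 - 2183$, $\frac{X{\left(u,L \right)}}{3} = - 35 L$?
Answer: $-6452$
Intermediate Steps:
$X{\left(u,L \right)} = - 105 L$ ($X{\left(u,L \right)} = 3 \left(- 35 L\right) = - 105 L$)
$m = -3092$ ($m = -909 - 2183 = -3092$)
$m + X{\left(18,32 \right)} = -3092 - 3360 = -6452$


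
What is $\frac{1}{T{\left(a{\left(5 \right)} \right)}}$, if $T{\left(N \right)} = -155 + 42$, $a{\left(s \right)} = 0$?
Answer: $- \frac{1}{113} \approx -0.0088496$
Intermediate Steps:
$T{\left(N \right)} = -113$
$\frac{1}{T{\left(a{\left(5 \right)} \right)}} = \frac{1}{-113} = - \frac{1}{113}$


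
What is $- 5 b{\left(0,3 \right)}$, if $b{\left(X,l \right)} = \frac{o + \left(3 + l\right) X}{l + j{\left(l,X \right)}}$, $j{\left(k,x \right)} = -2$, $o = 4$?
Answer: $-20$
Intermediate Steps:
$b{\left(X,l \right)} = \frac{4 + X \left(3 + l\right)}{-2 + l}$ ($b{\left(X,l \right)} = \frac{4 + \left(3 + l\right) X}{l - 2} = \frac{4 + X \left(3 + l\right)}{-2 + l}$)
$- 5 b{\left(0,3 \right)} = - 5 \frac{4 + 3 \cdot 0 + 0 \cdot 3}{-2 + 3} = - 5 \frac{4 + 0 + 0}{1} = - 5 \cdot 1 \cdot 4 = \left(-5\right) 4 = -20$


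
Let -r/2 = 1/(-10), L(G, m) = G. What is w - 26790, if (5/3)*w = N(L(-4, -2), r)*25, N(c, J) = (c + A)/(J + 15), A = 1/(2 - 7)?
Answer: -2036355/76 ≈ -26794.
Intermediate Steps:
A = -1/5 (A = 1/(-5) = -1/5 ≈ -0.20000)
r = 1/5 (r = -2/(-10) = -2*(-1/10) = 1/5 ≈ 0.20000)
N(c, J) = (-1/5 + c)/(15 + J) (N(c, J) = (c - 1/5)/(J + 15) = (-1/5 + c)/(15 + J))
w = -315/76 (w = 3*(((-1/5 - 4)/(15 + 1/5))*25)/5 = 3*((-21/5/(76/5))*25)/5 = 3*(((5/76)*(-21/5))*25)/5 = 3*(-21/76*25)/5 = (3/5)*(-525/76) = -315/76 ≈ -4.1447)
w - 26790 = -315/76 - 26790 = -2036355/76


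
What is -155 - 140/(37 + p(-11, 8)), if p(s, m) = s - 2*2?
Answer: -1775/11 ≈ -161.36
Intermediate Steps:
p(s, m) = -4 + s (p(s, m) = s - 4 = -4 + s)
-155 - 140/(37 + p(-11, 8)) = -155 - 140/(37 + (-4 - 11)) = -155 - 140/(37 - 15) = -155 - 140/22 = -155 - 140*1/22 = -155 - 70/11 = -1775/11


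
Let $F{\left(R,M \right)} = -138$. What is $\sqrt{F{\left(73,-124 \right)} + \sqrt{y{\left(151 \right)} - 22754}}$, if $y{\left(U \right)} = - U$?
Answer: $\sqrt{-138 + 3 i \sqrt{2545}} \approx 5.7799 + 13.092 i$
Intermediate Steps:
$\sqrt{F{\left(73,-124 \right)} + \sqrt{y{\left(151 \right)} - 22754}} = \sqrt{-138 + \sqrt{\left(-1\right) 151 - 22754}} = \sqrt{-138 + \sqrt{-151 - 22754}} = \sqrt{-138 + \sqrt{-22905}} = \sqrt{-138 + 3 i \sqrt{2545}}$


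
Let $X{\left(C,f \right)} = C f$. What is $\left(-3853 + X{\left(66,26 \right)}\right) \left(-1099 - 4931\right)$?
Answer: $12886110$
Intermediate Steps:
$\left(-3853 + X{\left(66,26 \right)}\right) \left(-1099 - 4931\right) = \left(-3853 + 66 \cdot 26\right) \left(-1099 - 4931\right) = \left(-3853 + 1716\right) \left(-6030\right) = \left(-2137\right) \left(-6030\right) = 12886110$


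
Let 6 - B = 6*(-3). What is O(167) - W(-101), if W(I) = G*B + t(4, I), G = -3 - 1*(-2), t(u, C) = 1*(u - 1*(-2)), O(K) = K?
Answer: 185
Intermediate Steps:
t(u, C) = 2 + u (t(u, C) = 1*(u + 2) = 1*(2 + u) = 2 + u)
B = 24 (B = 6 - 6*(-3) = 6 - 1*(-18) = 6 + 18 = 24)
G = -1 (G = -3 + 2 = -1)
W(I) = -18 (W(I) = -1*24 + (2 + 4) = -24 + 6 = -18)
O(167) - W(-101) = 167 - 1*(-18) = 167 + 18 = 185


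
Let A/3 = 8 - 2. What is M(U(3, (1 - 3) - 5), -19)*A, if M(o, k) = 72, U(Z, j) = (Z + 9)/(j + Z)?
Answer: 1296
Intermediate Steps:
U(Z, j) = (9 + Z)/(Z + j)
A = 18 (A = 3*(8 - 2) = 3*6 = 18)
M(U(3, (1 - 3) - 5), -19)*A = 72*18 = 1296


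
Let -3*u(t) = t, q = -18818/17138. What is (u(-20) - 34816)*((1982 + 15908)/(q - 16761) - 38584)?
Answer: 289377490291417708/215451627 ≈ 1.3431e+9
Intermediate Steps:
q = -9409/8569 (q = -18818*1/17138 = -9409/8569 ≈ -1.0980)
u(t) = -t/3
(u(-20) - 34816)*((1982 + 15908)/(q - 16761) - 38584) = (-⅓*(-20) - 34816)*((1982 + 15908)/(-9409/8569 - 16761) - 38584) = (20/3 - 34816)*(17890/(-143634418/8569) - 38584) = -104428*(17890*(-8569/143634418) - 38584)/3 = -104428*(-76649705/71817209 - 38584)/3 = -104428/3*(-2771071841761/71817209) = 289377490291417708/215451627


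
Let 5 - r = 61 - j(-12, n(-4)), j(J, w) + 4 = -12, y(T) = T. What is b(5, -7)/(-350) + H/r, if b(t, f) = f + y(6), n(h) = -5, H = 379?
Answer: -66289/12600 ≈ -5.2610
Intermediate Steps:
j(J, w) = -16 (j(J, w) = -4 - 12 = -16)
b(t, f) = 6 + f (b(t, f) = f + 6 = 6 + f)
r = -72 (r = 5 - (61 - 1*(-16)) = 5 - (61 + 16) = 5 - 1*77 = 5 - 77 = -72)
b(5, -7)/(-350) + H/r = (6 - 7)/(-350) + 379/(-72) = -1*(-1/350) + 379*(-1/72) = 1/350 - 379/72 = -66289/12600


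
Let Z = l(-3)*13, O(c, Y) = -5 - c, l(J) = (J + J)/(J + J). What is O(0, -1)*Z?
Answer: -65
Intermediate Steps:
l(J) = 1 (l(J) = (2*J)/((2*J)) = (2*J)*(1/(2*J)) = 1)
Z = 13 (Z = 1*13 = 13)
O(0, -1)*Z = (-5 - 1*0)*13 = (-5 + 0)*13 = -5*13 = -65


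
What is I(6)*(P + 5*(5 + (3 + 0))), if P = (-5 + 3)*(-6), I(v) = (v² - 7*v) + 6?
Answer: 0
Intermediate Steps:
I(v) = 6 + v² - 7*v
P = 12 (P = -2*(-6) = 12)
I(6)*(P + 5*(5 + (3 + 0))) = (6 + 6² - 7*6)*(12 + 5*(5 + (3 + 0))) = (6 + 36 - 42)*(12 + 5*(5 + 3)) = 0*(12 + 5*8) = 0*(12 + 40) = 0*52 = 0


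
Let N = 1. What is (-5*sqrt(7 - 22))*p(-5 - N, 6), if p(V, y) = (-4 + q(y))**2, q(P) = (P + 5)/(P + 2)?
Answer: -2205*I*sqrt(15)/64 ≈ -133.44*I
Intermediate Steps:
q(P) = (5 + P)/(2 + P)
p(V, y) = (-4 + (5 + y)/(2 + y))**2
(-5*sqrt(7 - 22))*p(-5 - N, 6) = (-5*sqrt(7 - 22))*(9*(1 + 6)**2/(2 + 6)**2) = (-5*I*sqrt(15))*(9*7**2/8**2) = (-5*I*sqrt(15))*(9*49*(1/64)) = -5*I*sqrt(15)*(441/64) = -2205*I*sqrt(15)/64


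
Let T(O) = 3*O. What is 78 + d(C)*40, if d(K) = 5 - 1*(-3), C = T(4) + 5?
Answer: 398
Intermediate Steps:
C = 17 (C = 3*4 + 5 = 12 + 5 = 17)
d(K) = 8 (d(K) = 5 + 3 = 8)
78 + d(C)*40 = 78 + 8*40 = 78 + 320 = 398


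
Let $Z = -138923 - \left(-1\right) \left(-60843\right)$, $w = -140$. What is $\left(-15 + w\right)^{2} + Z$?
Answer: $-175741$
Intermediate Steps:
$Z = -199766$ ($Z = -138923 - 60843 = -199766$)
$\left(-15 + w\right)^{2} + Z = \left(-15 - 140\right)^{2} - 199766 = \left(-155\right)^{2} - 199766 = 24025 - 199766 = -175741$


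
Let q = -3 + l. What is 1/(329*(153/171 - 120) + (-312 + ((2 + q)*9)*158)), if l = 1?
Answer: -19/750455 ≈ -2.5318e-5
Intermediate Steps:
q = -2 (q = -3 + 1 = -2)
1/(329*(153/171 - 120) + (-312 + ((2 + q)*9)*158)) = 1/(329*(153/171 - 120) + (-312 + ((2 - 2)*9)*158)) = 1/(329*(153*(1/171) - 120) + (-312 + (0*9)*158)) = 1/(329*(17/19 - 120) + (-312 + 0*158)) = 1/(329*(-2263/19) + (-312 + 0)) = 1/(-744527/19 - 312) = 1/(-750455/19) = -19/750455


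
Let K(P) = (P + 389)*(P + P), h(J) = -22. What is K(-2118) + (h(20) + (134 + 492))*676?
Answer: 7732348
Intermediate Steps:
K(P) = 2*P*(389 + P) (K(P) = (389 + P)*(2*P) = 2*P*(389 + P))
K(-2118) + (h(20) + (134 + 492))*676 = 2*(-2118)*(389 - 2118) + (-22 + (134 + 492))*676 = 2*(-2118)*(-1729) + (-22 + 626)*676 = 7324044 + 604*676 = 7324044 + 408304 = 7732348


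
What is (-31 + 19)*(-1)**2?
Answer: -12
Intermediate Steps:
(-31 + 19)*(-1)**2 = -12*1 = -12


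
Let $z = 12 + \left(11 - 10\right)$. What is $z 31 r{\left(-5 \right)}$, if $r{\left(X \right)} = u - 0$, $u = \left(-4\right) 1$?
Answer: $-1612$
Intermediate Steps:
$u = -4$
$z = 13$ ($z = 12 + 1 = 13$)
$r{\left(X \right)} = -4$ ($r{\left(X \right)} = -4 - 0 = -4 + 0 = -4$)
$z 31 r{\left(-5 \right)} = 13 \cdot 31 \left(-4\right) = 403 \left(-4\right) = -1612$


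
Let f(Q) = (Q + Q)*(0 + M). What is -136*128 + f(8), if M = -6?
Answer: -17504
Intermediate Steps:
f(Q) = -12*Q (f(Q) = (Q + Q)*(0 - 6) = (2*Q)*(-6) = -12*Q)
-136*128 + f(8) = -136*128 - 12*8 = -17408 - 96 = -17504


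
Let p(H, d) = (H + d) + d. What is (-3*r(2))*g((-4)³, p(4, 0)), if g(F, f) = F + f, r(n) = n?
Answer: 360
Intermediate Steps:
p(H, d) = H + 2*d
(-3*r(2))*g((-4)³, p(4, 0)) = (-3*2)*((-4)³ + (4 + 2*0)) = -6*(-64 + (4 + 0)) = -6*(-64 + 4) = -6*(-60) = 360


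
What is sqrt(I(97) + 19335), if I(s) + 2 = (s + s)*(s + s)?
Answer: sqrt(56969) ≈ 238.68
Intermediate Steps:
I(s) = -2 + 4*s**2 (I(s) = -2 + (s + s)*(s + s) = -2 + (2*s)*(2*s) = -2 + 4*s**2)
sqrt(I(97) + 19335) = sqrt((-2 + 4*97**2) + 19335) = sqrt((-2 + 4*9409) + 19335) = sqrt((-2 + 37636) + 19335) = sqrt(37634 + 19335) = sqrt(56969)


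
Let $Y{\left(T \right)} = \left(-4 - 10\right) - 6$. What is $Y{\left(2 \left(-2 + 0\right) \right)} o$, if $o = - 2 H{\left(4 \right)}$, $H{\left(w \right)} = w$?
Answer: $160$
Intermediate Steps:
$Y{\left(T \right)} = -20$ ($Y{\left(T \right)} = -14 - 6 = -20$)
$o = -8$ ($o = \left(-2\right) 4 = -8$)
$Y{\left(2 \left(-2 + 0\right) \right)} o = \left(-20\right) \left(-8\right) = 160$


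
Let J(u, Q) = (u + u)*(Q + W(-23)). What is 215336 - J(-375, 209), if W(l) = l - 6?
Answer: 350336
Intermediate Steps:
W(l) = -6 + l
J(u, Q) = 2*u*(-29 + Q) (J(u, Q) = (u + u)*(Q + (-6 - 23)) = (2*u)*(Q - 29) = (2*u)*(-29 + Q) = 2*u*(-29 + Q))
215336 - J(-375, 209) = 215336 - 2*(-375)*(-29 + 209) = 215336 - 2*(-375)*180 = 215336 - 1*(-135000) = 215336 + 135000 = 350336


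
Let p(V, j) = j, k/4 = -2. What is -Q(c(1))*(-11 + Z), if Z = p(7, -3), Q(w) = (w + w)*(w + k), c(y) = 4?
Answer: -448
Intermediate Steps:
k = -8 (k = 4*(-2) = -8)
Q(w) = 2*w*(-8 + w) (Q(w) = (w + w)*(w - 8) = (2*w)*(-8 + w) = 2*w*(-8 + w))
Z = -3
-Q(c(1))*(-11 + Z) = -2*4*(-8 + 4)*(-11 - 3) = -2*4*(-4)*(-14) = -(-32)*(-14) = -1*448 = -448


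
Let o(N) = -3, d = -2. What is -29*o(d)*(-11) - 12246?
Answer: -13203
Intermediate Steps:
-29*o(d)*(-11) - 12246 = -29*(-3)*(-11) - 12246 = 87*(-11) - 12246 = -957 - 12246 = -13203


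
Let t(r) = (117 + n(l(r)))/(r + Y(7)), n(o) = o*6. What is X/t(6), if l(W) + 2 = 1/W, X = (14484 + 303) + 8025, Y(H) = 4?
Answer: 114060/53 ≈ 2152.1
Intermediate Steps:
X = 22812 (X = 14787 + 8025 = 22812)
l(W) = -2 + 1/W
n(o) = 6*o
t(r) = (105 + 6/r)/(4 + r) (t(r) = (117 + 6*(-2 + 1/r))/(r + 4) = (117 + (-12 + 6/r))/(4 + r) = (105 + 6/r)/(4 + r))
X/t(6) = 22812/((3*(2 + 35*6)/(6*(4 + 6)))) = 22812/((3*(1/6)*(2 + 210)/10)) = 22812/((3*(1/6)*(1/10)*212)) = 22812/(53/5) = 22812*(5/53) = 114060/53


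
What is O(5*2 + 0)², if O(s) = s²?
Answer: 10000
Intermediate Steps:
O(5*2 + 0)² = ((5*2 + 0)²)² = ((10 + 0)²)² = (10²)² = 100² = 10000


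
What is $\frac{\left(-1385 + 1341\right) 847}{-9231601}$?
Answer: $\frac{37268}{9231601} \approx 0.004037$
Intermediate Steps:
$\frac{\left(-1385 + 1341\right) 847}{-9231601} = \left(-44\right) 847 \left(- \frac{1}{9231601}\right) = \left(-37268\right) \left(- \frac{1}{9231601}\right) = \frac{37268}{9231601}$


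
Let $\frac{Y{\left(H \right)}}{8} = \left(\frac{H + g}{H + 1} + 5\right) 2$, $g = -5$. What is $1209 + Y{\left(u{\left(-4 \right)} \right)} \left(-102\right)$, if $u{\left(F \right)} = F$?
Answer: $-11847$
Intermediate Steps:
$Y{\left(H \right)} = 80 + \frac{16 \left(-5 + H\right)}{1 + H}$ ($Y{\left(H \right)} = 8 \left(\frac{H - 5}{H + 1} + 5\right) 2 = 8 \left(\frac{-5 + H}{1 + H} + 5\right) 2 = 8 \left(5 + \frac{-5 + H}{1 + H}\right) 2 = 8 \left(10 + \frac{2 \left(-5 + H\right)}{1 + H}\right) = 80 + \frac{16 \left(-5 + H\right)}{1 + H}$)
$1209 + Y{\left(u{\left(-4 \right)} \right)} \left(-102\right) = 1209 + 96 \left(-4\right) \frac{1}{1 - 4} \left(-102\right) = 1209 + 96 \left(-4\right) \frac{1}{-3} \left(-102\right) = 1209 + 96 \left(-4\right) \left(- \frac{1}{3}\right) \left(-102\right) = 1209 + 128 \left(-102\right) = 1209 - 13056 = -11847$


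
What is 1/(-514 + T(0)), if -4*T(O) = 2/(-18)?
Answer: -36/18503 ≈ -0.0019456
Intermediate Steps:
T(O) = 1/36 (T(O) = -1/(2*(-18)) = -(-1)/(2*18) = -¼*(-⅑) = 1/36)
1/(-514 + T(0)) = 1/(-514 + 1/36) = 1/(-18503/36) = -36/18503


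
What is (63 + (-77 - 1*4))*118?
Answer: -2124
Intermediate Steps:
(63 + (-77 - 1*4))*118 = (63 + (-77 - 4))*118 = (63 - 81)*118 = -18*118 = -2124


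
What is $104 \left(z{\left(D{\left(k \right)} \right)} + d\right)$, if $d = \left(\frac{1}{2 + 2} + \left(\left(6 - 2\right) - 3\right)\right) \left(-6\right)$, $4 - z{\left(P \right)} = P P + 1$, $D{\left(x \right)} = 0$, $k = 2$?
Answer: $-468$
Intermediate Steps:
$z{\left(P \right)} = 3 - P^{2}$ ($z{\left(P \right)} = 4 - \left(P P + 1\right) = 4 - \left(P^{2} + 1\right) = 4 - \left(1 + P^{2}\right) = 3 - P^{2}$)
$d = - \frac{15}{2}$ ($d = \left(\frac{1}{4} + \left(4 - 3\right)\right) \left(-6\right) = \left(\frac{1}{4} + 1\right) \left(-6\right) = \frac{5}{4} \left(-6\right) = - \frac{15}{2} \approx -7.5$)
$104 \left(z{\left(D{\left(k \right)} \right)} + d\right) = 104 \left(\left(3 - 0^{2}\right) - \frac{15}{2}\right) = 104 \left(\left(3 - 0\right) - \frac{15}{2}\right) = 104 \left(\left(3 + 0\right) - \frac{15}{2}\right) = 104 \left(3 - \frac{15}{2}\right) = 104 \left(- \frac{9}{2}\right) = -468$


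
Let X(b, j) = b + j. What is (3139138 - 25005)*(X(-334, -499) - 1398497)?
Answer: -4357699730890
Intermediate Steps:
(3139138 - 25005)*(X(-334, -499) - 1398497) = (3139138 - 25005)*((-334 - 499) - 1398497) = 3114133*(-833 - 1398497) = 3114133*(-1399330) = -4357699730890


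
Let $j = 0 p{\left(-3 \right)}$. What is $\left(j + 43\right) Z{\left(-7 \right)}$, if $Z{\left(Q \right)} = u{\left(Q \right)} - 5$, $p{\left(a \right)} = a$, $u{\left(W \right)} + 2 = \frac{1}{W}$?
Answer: $- \frac{2150}{7} \approx -307.14$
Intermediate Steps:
$u{\left(W \right)} = -2 + \frac{1}{W}$
$j = 0$ ($j = 0 \left(-3\right) = 0$)
$Z{\left(Q \right)} = -7 + \frac{1}{Q}$ ($Z{\left(Q \right)} = \left(-2 + \frac{1}{Q}\right) - 5 = -7 + \frac{1}{Q}$)
$\left(j + 43\right) Z{\left(-7 \right)} = \left(0 + 43\right) \left(-7 + \frac{1}{-7}\right) = 43 \left(-7 - \frac{1}{7}\right) = 43 \left(- \frac{50}{7}\right) = - \frac{2150}{7}$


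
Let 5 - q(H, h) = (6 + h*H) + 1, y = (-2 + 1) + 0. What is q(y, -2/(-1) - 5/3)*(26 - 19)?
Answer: -35/3 ≈ -11.667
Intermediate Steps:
y = -1 (y = -1 + 0 = -1)
q(H, h) = -2 - H*h (q(H, h) = 5 - ((6 + h*H) + 1) = 5 - ((6 + H*h) + 1) = 5 - (7 + H*h) = 5 + (-7 - H*h) = -2 - H*h)
q(y, -2/(-1) - 5/3)*(26 - 19) = (-2 - 1*(-1)*(-2/(-1) - 5/3))*(26 - 19) = (-2 - 1*(-1)*(-2*(-1) - 5*⅓))*7 = (-2 - 1*(-1)*(2 - 5/3))*7 = (-2 - 1*(-1)*⅓)*7 = (-2 + ⅓)*7 = -5/3*7 = -35/3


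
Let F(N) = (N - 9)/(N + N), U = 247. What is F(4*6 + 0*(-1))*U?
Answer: 1235/16 ≈ 77.188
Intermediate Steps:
F(N) = (-9 + N)/(2*N) (F(N) = (-9 + N)/((2*N)) = (-9 + N)*(1/(2*N)) = (-9 + N)/(2*N))
F(4*6 + 0*(-1))*U = ((-9 + (4*6 + 0*(-1)))/(2*(4*6 + 0*(-1))))*247 = ((-9 + (24 + 0))/(2*(24 + 0)))*247 = ((½)*(-9 + 24)/24)*247 = ((½)*(1/24)*15)*247 = (5/16)*247 = 1235/16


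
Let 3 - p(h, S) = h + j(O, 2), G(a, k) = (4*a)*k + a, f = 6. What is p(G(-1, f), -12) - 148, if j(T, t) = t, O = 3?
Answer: -122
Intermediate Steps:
G(a, k) = a + 4*a*k (G(a, k) = 4*a*k + a = a + 4*a*k)
p(h, S) = 1 - h (p(h, S) = 3 - (h + 2) = 3 - (2 + h) = 3 + (-2 - h) = 1 - h)
p(G(-1, f), -12) - 148 = (1 - (-1)*(1 + 4*6)) - 148 = (1 - (-1)*(1 + 24)) - 148 = (1 - (-1)*25) - 148 = (1 - 1*(-25)) - 148 = (1 + 25) - 148 = 26 - 148 = -122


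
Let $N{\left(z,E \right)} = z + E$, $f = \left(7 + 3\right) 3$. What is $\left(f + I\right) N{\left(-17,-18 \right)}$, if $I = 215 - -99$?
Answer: $-12040$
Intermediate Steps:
$f = 30$ ($f = 10 \cdot 3 = 30$)
$I = 314$ ($I = 215 + 99 = 314$)
$N{\left(z,E \right)} = E + z$
$\left(f + I\right) N{\left(-17,-18 \right)} = \left(30 + 314\right) \left(-18 - 17\right) = 344 \left(-35\right) = -12040$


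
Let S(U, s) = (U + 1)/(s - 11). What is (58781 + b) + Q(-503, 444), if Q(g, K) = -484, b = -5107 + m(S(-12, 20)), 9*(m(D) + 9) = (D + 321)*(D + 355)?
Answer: 47932501/729 ≈ 65751.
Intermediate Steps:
S(U, s) = (1 + U)/(-11 + s)
m(D) = -9 + (321 + D)*(355 + D)/9 (m(D) = -9 + ((D + 321)*(D + 355))/9 = -9 + ((321 + D)*(355 + D))/9 = -9 + (321 + D)*(355 + D)/9)
b = 5433988/729 (b = -5107 + (37958/3 + ((1 - 12)/(-11 + 20))**2/9 + 676*((1 - 12)/(-11 + 20))/9) = -5107 + (37958/3 + (-11/9)**2/9 + 676*(-11/9)/9) = -5107 + (37958/3 + ((1/9)*(-11))**2/9 + 676*((1/9)*(-11))/9) = -5107 + (37958/3 + (-11/9)**2/9 + (676/9)*(-11/9)) = -5107 + (37958/3 + (1/9)*(121/81) - 7436/81) = -5107 + (37958/3 + 121/729 - 7436/81) = -5107 + 9156991/729 = 5433988/729 ≈ 7454.0)
(58781 + b) + Q(-503, 444) = (58781 + 5433988/729) - 484 = 48285337/729 - 484 = 47932501/729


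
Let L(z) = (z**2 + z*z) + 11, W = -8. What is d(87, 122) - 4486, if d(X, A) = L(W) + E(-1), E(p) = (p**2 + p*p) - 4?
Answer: -4349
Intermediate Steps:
E(p) = -4 + 2*p**2 (E(p) = (p**2 + p**2) - 4 = 2*p**2 - 4 = -4 + 2*p**2)
L(z) = 11 + 2*z**2 (L(z) = (z**2 + z**2) + 11 = 2*z**2 + 11 = 11 + 2*z**2)
d(X, A) = 137 (d(X, A) = (11 + 2*(-8)**2) + (-4 + 2*(-1)**2) = (11 + 2*64) + (-4 + 2*1) = (11 + 128) + (-4 + 2) = 139 - 2 = 137)
d(87, 122) - 4486 = 137 - 4486 = -4349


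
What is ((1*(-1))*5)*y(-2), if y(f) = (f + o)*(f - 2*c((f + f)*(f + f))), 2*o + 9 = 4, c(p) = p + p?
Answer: -1485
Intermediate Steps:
c(p) = 2*p
o = -5/2 (o = -9/2 + (1/2)*4 = -9/2 + 2 = -5/2 ≈ -2.5000)
y(f) = (-5/2 + f)*(f - 16*f**2) (y(f) = (f - 5/2)*(f - 4*(f + f)*(f + f)) = (-5/2 + f)*(f - 4*(2*f)*(2*f)) = (-5/2 + f)*(f - 4*4*f**2) = (-5/2 + f)*(f - 16*f**2))
((1*(-1))*5)*y(-2) = ((1*(-1))*5)*((1/2)*(-2)*(-5 - 32*(-2)**2 + 82*(-2))) = (-1*5)*((1/2)*(-2)*(-5 - 32*4 - 164)) = -5*(-2)*(-5 - 128 - 164)/2 = -5*(-2)*(-297)/2 = -5*297 = -1485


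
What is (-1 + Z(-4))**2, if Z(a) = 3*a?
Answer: 169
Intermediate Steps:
(-1 + Z(-4))**2 = (-1 + 3*(-4))**2 = (-1 - 12)**2 = (-13)**2 = 169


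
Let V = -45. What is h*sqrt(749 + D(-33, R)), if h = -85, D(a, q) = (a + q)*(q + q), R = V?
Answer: -85*sqrt(7769) ≈ -7492.1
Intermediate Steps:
R = -45
D(a, q) = 2*q*(a + q) (D(a, q) = (a + q)*(2*q) = 2*q*(a + q))
h*sqrt(749 + D(-33, R)) = -85*sqrt(749 + 2*(-45)*(-33 - 45)) = -85*sqrt(749 + 2*(-45)*(-78)) = -85*sqrt(749 + 7020) = -85*sqrt(7769)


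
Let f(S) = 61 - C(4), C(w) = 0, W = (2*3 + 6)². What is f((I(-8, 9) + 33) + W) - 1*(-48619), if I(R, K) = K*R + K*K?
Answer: 48680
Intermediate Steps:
W = 144 (W = (6 + 6)² = 12² = 144)
I(R, K) = K² + K*R (I(R, K) = K*R + K² = K² + K*R)
f(S) = 61 (f(S) = 61 - 1*0 = 61 + 0 = 61)
f((I(-8, 9) + 33) + W) - 1*(-48619) = 61 - 1*(-48619) = 61 + 48619 = 48680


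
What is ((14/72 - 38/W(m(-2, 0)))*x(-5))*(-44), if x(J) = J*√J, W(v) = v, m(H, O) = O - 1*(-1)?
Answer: -74855*I*√5/9 ≈ -18598.0*I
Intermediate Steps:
m(H, O) = 1 + O (m(H, O) = O + 1 = 1 + O)
x(J) = J^(3/2)
((14/72 - 38/W(m(-2, 0)))*x(-5))*(-44) = ((14/72 - 38/(1 + 0))*(-5)^(3/2))*(-44) = ((14*(1/72) - 38/1)*(-5*I*√5))*(-44) = ((7/36 - 38*1)*(-5*I*√5))*(-44) = ((7/36 - 38)*(-5*I*√5))*(-44) = -(-6805)*I*√5/36*(-44) = (6805*I*√5/36)*(-44) = -74855*I*√5/9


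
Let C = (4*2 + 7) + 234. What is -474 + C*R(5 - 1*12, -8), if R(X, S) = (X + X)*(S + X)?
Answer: 51816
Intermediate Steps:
R(X, S) = 2*X*(S + X) (R(X, S) = (2*X)*(S + X) = 2*X*(S + X))
C = 249 (C = (8 + 7) + 234 = 15 + 234 = 249)
-474 + C*R(5 - 1*12, -8) = -474 + 249*(2*(5 - 1*12)*(-8 + (5 - 1*12))) = -474 + 249*(2*(5 - 12)*(-8 + (5 - 12))) = -474 + 249*(2*(-7)*(-8 - 7)) = -474 + 249*(2*(-7)*(-15)) = -474 + 249*210 = -474 + 52290 = 51816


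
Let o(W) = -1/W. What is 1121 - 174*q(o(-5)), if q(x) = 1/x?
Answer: 251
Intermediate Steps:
1121 - 174*q(o(-5)) = 1121 - 174/((-1/(-5))) = 1121 - 174/((-1*(-⅕))) = 1121 - 174/⅕ = 1121 - 174*5 = 1121 - 870 = 251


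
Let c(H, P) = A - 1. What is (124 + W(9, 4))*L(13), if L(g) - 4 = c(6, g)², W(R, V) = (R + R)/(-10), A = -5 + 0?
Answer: 4888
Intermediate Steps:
A = -5
W(R, V) = -R/5 (W(R, V) = (2*R)*(-⅒) = -R/5)
c(H, P) = -6 (c(H, P) = -5 - 1 = -6)
L(g) = 40 (L(g) = 4 + (-6)² = 4 + 36 = 40)
(124 + W(9, 4))*L(13) = (124 - ⅕*9)*40 = (124 - 9/5)*40 = (611/5)*40 = 4888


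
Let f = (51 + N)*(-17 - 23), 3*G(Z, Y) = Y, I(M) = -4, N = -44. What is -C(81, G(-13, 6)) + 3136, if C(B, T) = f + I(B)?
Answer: 3420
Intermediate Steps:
G(Z, Y) = Y/3
f = -280 (f = (51 - 44)*(-17 - 23) = 7*(-40) = -280)
C(B, T) = -284 (C(B, T) = -280 - 4 = -284)
-C(81, G(-13, 6)) + 3136 = -1*(-284) + 3136 = 284 + 3136 = 3420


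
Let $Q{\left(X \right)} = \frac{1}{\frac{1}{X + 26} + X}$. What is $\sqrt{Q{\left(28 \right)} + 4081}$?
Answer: $\frac{\sqrt{9342180391}}{1513} \approx 63.883$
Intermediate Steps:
$Q{\left(X \right)} = \frac{1}{X + \frac{1}{26 + X}}$ ($Q{\left(X \right)} = \frac{1}{\frac{1}{26 + X} + X} = \frac{1}{X + \frac{1}{26 + X}}$)
$\sqrt{Q{\left(28 \right)} + 4081} = \sqrt{\frac{26 + 28}{1 + 28^{2} + 26 \cdot 28} + 4081} = \sqrt{\frac{1}{1 + 784 + 728} \cdot 54 + 4081} = \sqrt{\frac{1}{1513} \cdot 54 + 4081} = \sqrt{\frac{54}{1513} + 4081} = \sqrt{\frac{6174607}{1513}} = \frac{\sqrt{9342180391}}{1513}$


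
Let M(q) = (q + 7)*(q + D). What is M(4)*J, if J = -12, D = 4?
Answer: -1056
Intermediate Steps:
M(q) = (4 + q)*(7 + q) (M(q) = (q + 7)*(q + 4) = (7 + q)*(4 + q) = (4 + q)*(7 + q))
M(4)*J = (28 + 4² + 11*4)*(-12) = (28 + 16 + 44)*(-12) = 88*(-12) = -1056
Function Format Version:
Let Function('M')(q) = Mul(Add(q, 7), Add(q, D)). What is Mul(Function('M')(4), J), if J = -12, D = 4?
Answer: -1056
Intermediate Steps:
Function('M')(q) = Mul(Add(4, q), Add(7, q)) (Function('M')(q) = Mul(Add(q, 7), Add(q, 4)) = Mul(Add(7, q), Add(4, q)) = Mul(Add(4, q), Add(7, q)))
Mul(Function('M')(4), J) = Mul(Add(28, Pow(4, 2), Mul(11, 4)), -12) = Mul(Add(28, 16, 44), -12) = Mul(88, -12) = -1056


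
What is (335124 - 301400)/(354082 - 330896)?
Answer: 16862/11593 ≈ 1.4545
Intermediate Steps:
(335124 - 301400)/(354082 - 330896) = 33724/23186 = 33724*(1/23186) = 16862/11593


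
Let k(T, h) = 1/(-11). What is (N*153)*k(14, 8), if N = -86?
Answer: 13158/11 ≈ 1196.2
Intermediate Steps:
k(T, h) = -1/11
(N*153)*k(14, 8) = -86*153*(-1/11) = -13158*(-1/11) = 13158/11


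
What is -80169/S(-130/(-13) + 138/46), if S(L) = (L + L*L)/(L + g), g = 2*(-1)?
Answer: -881859/182 ≈ -4845.4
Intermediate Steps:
g = -2
S(L) = (L + L**2)/(-2 + L) (S(L) = (L + L*L)/(L - 2) = (L + L**2)/(-2 + L))
-80169/S(-130/(-13) + 138/46) = -80169*(-2 + (-130/(-13) + 138/46))/((1 + (-130/(-13) + 138/46))*(-130/(-13) + 138/46)) = -80169*(-2 + (-130*(-1/13) + 138*(1/46)))/((1 + (-130*(-1/13) + 138*(1/46)))*(-130*(-1/13) + 138*(1/46))) = -80169*(-2 + (10 + 3))/((1 + (10 + 3))*(10 + 3)) = -80169*(-2 + 13)/(13*(1 + 13)) = -80169/(13*14/11) = -80169/(13*(1/11)*14) = -80169/182/11 = -80169*11/182 = -881859/182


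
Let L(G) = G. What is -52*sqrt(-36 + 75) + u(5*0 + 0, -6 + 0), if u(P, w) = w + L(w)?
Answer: -12 - 52*sqrt(39) ≈ -336.74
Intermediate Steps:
u(P, w) = 2*w (u(P, w) = w + w = 2*w)
-52*sqrt(-36 + 75) + u(5*0 + 0, -6 + 0) = -52*sqrt(-36 + 75) + 2*(-6 + 0) = -52*sqrt(39) + 2*(-6) = -52*sqrt(39) - 12 = -12 - 52*sqrt(39)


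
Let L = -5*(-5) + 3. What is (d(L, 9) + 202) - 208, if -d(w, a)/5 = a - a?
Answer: -6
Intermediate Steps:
L = 28 (L = 25 + 3 = 28)
d(w, a) = 0 (d(w, a) = -5*(a - a) = -5*0 = 0)
(d(L, 9) + 202) - 208 = (0 + 202) - 208 = 202 - 208 = -6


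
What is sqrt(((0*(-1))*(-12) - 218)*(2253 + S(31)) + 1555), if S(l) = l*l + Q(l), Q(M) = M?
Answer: I*sqrt(705855) ≈ 840.15*I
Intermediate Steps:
S(l) = l + l**2 (S(l) = l*l + l = l**2 + l = l + l**2)
sqrt(((0*(-1))*(-12) - 218)*(2253 + S(31)) + 1555) = sqrt(((0*(-1))*(-12) - 218)*(2253 + 31*(1 + 31)) + 1555) = sqrt((0*(-12) - 218)*(2253 + 31*32) + 1555) = sqrt((0 - 218)*(2253 + 992) + 1555) = sqrt(-218*3245 + 1555) = sqrt(-707410 + 1555) = sqrt(-705855) = I*sqrt(705855)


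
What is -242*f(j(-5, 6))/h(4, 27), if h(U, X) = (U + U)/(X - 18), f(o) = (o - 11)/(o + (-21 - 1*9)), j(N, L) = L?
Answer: -1815/32 ≈ -56.719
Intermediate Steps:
f(o) = (-11 + o)/(-30 + o) (f(o) = (-11 + o)/(o + (-21 - 9)) = (-11 + o)/(o - 30) = (-11 + o)/(-30 + o))
h(U, X) = 2*U/(-18 + X) (h(U, X) = (2*U)/(-18 + X) = 2*U/(-18 + X))
-242*f(j(-5, 6))/h(4, 27) = -242*(-11 + 6)/(-30 + 6)/(2*4/(-18 + 27)) = -242*-5/(-24)/(2*4/9) = -242*(-1/24*(-5))/(2*4*(⅑)) = -605/(12*8/9) = -605*9/(12*8) = -242*15/64 = -1815/32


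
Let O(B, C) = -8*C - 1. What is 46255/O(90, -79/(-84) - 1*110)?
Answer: 971355/18301 ≈ 53.077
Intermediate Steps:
O(B, C) = -1 - 8*C
46255/O(90, -79/(-84) - 1*110) = 46255/(-1 - 8*(-79/(-84) - 1*110)) = 46255/(-1 - 8*(-79*(-1/84) - 110)) = 46255/(-1 - 8*(79/84 - 110)) = 46255/(-1 - 8*(-9161/84)) = 46255/(-1 + 18322/21) = 46255/(18301/21) = 46255*(21/18301) = 971355/18301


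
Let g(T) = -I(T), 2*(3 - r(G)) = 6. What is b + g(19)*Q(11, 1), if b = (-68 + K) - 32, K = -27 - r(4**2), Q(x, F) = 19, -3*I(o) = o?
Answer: -20/3 ≈ -6.6667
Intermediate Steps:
I(o) = -o/3
r(G) = 0 (r(G) = 3 - 1/2*6 = 3 - 3 = 0)
g(T) = T/3 (g(T) = -(-1)*T/3 = T/3)
K = -27 (K = -27 - 1*0 = -27 + 0 = -27)
b = -127 (b = (-68 - 27) - 32 = -95 - 32 = -127)
b + g(19)*Q(11, 1) = -127 + ((1/3)*19)*19 = -127 + (19/3)*19 = -127 + 361/3 = -20/3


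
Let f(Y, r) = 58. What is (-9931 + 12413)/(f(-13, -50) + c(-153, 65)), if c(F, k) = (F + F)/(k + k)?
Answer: 161330/3617 ≈ 44.603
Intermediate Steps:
c(F, k) = F/k (c(F, k) = (2*F)/((2*k)) = (2*F)*(1/(2*k)) = F/k)
(-9931 + 12413)/(f(-13, -50) + c(-153, 65)) = (-9931 + 12413)/(58 - 153/65) = 2482/(58 - 153*1/65) = 2482/(58 - 153/65) = 2482/(3617/65) = 2482*(65/3617) = 161330/3617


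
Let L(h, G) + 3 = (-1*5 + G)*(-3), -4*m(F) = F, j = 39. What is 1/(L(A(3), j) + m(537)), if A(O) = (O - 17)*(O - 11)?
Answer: -4/957 ≈ -0.0041797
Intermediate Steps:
A(O) = (-17 + O)*(-11 + O)
m(F) = -F/4
L(h, G) = 12 - 3*G (L(h, G) = -3 + (-1*5 + G)*(-3) = -3 + (-5 + G)*(-3) = -3 + (15 - 3*G) = 12 - 3*G)
1/(L(A(3), j) + m(537)) = 1/((12 - 3*39) - 1/4*537) = 1/((12 - 117) - 537/4) = 1/(-105 - 537/4) = 1/(-957/4) = -4/957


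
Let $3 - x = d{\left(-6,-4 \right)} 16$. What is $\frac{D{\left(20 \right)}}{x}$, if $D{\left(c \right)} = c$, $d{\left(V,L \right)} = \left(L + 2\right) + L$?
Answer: $\frac{20}{99} \approx 0.20202$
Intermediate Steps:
$d{\left(V,L \right)} = 2 + 2 L$ ($d{\left(V,L \right)} = \left(2 + L\right) + L = 2 + 2 L$)
$x = 99$ ($x = 3 - \left(2 + 2 \left(-4\right)\right) 16 = 3 - \left(2 - 8\right) 16 = 3 - \left(-6\right) 16 = 3 - -96 = 3 + 96 = 99$)
$\frac{D{\left(20 \right)}}{x} = \frac{20}{99}$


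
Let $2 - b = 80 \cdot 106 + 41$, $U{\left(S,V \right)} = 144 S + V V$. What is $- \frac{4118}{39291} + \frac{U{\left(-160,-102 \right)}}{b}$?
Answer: $\frac{65914262}{47817147} \approx 1.3785$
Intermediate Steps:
$U{\left(S,V \right)} = V^{2} + 144 S$ ($U{\left(S,V \right)} = 144 S + V^{2} = V^{2} + 144 S$)
$b = -8519$ ($b = 2 - \left(80 \cdot 106 + 41\right) = 2 - \left(8480 + 41\right) = 2 - 8521 = -8519$)
$- \frac{4118}{39291} + \frac{U{\left(-160,-102 \right)}}{b} = - \frac{4118}{39291} + \frac{\left(-102\right)^{2} + 144 \left(-160\right)}{-8519} = \left(-4118\right) \frac{1}{39291} + \left(10404 - 23040\right) \left(- \frac{1}{8519}\right) = - \frac{4118}{39291} - - \frac{12636}{8519} = - \frac{4118}{39291} + \frac{12636}{8519} = \frac{65914262}{47817147}$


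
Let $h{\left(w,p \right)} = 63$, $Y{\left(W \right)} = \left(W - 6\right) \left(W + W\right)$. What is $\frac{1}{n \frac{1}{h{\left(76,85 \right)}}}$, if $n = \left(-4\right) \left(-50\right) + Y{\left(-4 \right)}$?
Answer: $\frac{9}{40} \approx 0.225$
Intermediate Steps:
$Y{\left(W \right)} = 2 W \left(-6 + W\right)$ ($Y{\left(W \right)} = \left(-6 + W\right) 2 W = 2 W \left(-6 + W\right)$)
$n = 280$ ($n = \left(-4\right) \left(-50\right) + 2 \left(-4\right) \left(-6 - 4\right) = 200 + 2 \left(-4\right) \left(-10\right) = 200 + 80 = 280$)
$\frac{1}{n \frac{1}{h{\left(76,85 \right)}}} = \frac{1}{280 \cdot \frac{1}{63}} = \frac{1}{\frac{40}{9}} = \frac{9}{40}$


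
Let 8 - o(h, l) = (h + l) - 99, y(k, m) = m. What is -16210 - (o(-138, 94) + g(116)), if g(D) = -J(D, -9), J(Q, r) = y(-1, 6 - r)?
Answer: -16346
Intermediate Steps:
o(h, l) = 107 - h - l (o(h, l) = 8 - ((h + l) - 99) = 8 - (-99 + h + l) = 8 + (99 - h - l) = 107 - h - l)
J(Q, r) = 6 - r
g(D) = -15 (g(D) = -(6 - 1*(-9)) = -(6 + 9) = -1*15 = -15)
-16210 - (o(-138, 94) + g(116)) = -16210 - ((107 - 1*(-138) - 1*94) - 15) = -16210 - ((107 + 138 - 94) - 15) = -16210 - (151 - 15) = -16210 - 1*136 = -16210 - 136 = -16346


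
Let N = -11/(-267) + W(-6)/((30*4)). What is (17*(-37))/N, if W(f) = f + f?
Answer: 1679430/157 ≈ 10697.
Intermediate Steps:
W(f) = 2*f
N = -157/2670 (N = -11/(-267) + (2*(-6))/((30*4)) = -11*(-1/267) - 12/120 = 11/267 - 12*1/120 = 11/267 - ⅒ = -157/2670 ≈ -0.058801)
(17*(-37))/N = (17*(-37))/(-157/2670) = -629*(-2670/157) = 1679430/157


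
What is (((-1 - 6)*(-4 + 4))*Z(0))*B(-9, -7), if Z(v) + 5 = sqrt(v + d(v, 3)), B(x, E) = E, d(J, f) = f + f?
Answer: 0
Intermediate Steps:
d(J, f) = 2*f
Z(v) = -5 + sqrt(6 + v) (Z(v) = -5 + sqrt(v + 2*3) = -5 + sqrt(v + 6) = -5 + sqrt(6 + v))
(((-1 - 6)*(-4 + 4))*Z(0))*B(-9, -7) = (((-1 - 6)*(-4 + 4))*(-5 + sqrt(6 + 0)))*(-7) = ((-7*0)*(-5 + sqrt(6)))*(-7) = (0*(-5 + sqrt(6)))*(-7) = 0*(-7) = 0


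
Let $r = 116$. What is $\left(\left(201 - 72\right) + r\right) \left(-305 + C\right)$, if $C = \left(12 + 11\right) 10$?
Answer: $-18375$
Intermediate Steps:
$C = 230$ ($C = 23 \cdot 10 = 230$)
$\left(\left(201 - 72\right) + r\right) \left(-305 + C\right) = \left(\left(201 - 72\right) + 116\right) \left(-305 + 230\right) = \left(129 + 116\right) \left(-75\right) = 245 \left(-75\right) = -18375$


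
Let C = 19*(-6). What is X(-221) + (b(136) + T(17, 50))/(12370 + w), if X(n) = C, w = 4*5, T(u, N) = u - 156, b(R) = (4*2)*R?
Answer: -1411511/12390 ≈ -113.92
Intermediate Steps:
b(R) = 8*R
T(u, N) = -156 + u
w = 20
C = -114
X(n) = -114
X(-221) + (b(136) + T(17, 50))/(12370 + w) = -114 + (8*136 + (-156 + 17))/(12370 + 20) = -114 + (1088 - 139)/12390 = -114 + 949*(1/12390) = -114 + 949/12390 = -1411511/12390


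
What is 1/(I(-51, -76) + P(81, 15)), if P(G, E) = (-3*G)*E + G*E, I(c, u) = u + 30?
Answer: -1/2476 ≈ -0.00040388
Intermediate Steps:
I(c, u) = 30 + u
P(G, E) = -2*E*G (P(G, E) = -3*E*G + E*G = -2*E*G)
1/(I(-51, -76) + P(81, 15)) = 1/((30 - 76) - 2*15*81) = 1/(-46 - 2430) = 1/(-2476) = -1/2476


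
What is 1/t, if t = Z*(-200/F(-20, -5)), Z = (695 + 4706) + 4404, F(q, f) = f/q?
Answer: -1/7844000 ≈ -1.2749e-7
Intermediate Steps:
Z = 9805 (Z = 5401 + 4404 = 9805)
t = -7844000 (t = 9805*(-200/((-5/(-20)))) = 9805*(-200/((-5*(-1/20)))) = 9805*(-200/¼) = 9805*(-200*4) = 9805*(-800) = -7844000)
1/t = 1/(-7844000) = -1/7844000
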